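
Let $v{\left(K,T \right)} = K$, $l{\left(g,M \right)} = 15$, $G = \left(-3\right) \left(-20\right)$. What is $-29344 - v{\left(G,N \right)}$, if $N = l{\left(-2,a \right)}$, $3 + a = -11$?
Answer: $-29404$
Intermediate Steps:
$a = -14$ ($a = -3 - 11 = -14$)
$G = 60$
$N = 15$
$-29344 - v{\left(G,N \right)} = -29344 - 60 = -29404$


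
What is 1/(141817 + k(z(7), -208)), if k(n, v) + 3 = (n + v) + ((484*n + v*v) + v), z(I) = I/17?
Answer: 17/3142649 ≈ 5.4094e-6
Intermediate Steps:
z(I) = I/17 (z(I) = I*(1/17) = I/17)
k(n, v) = -3 + v² + 2*v + 485*n (k(n, v) = -3 + ((n + v) + ((484*n + v*v) + v)) = -3 + ((n + v) + ((484*n + v²) + v)) = -3 + ((n + v) + ((v² + 484*n) + v)) = -3 + ((n + v) + (v + v² + 484*n)) = -3 + (v² + 2*v + 485*n) = -3 + v² + 2*v + 485*n)
1/(141817 + k(z(7), -208)) = 1/(141817 + (-3 + (-208)² + 2*(-208) + 485*((1/17)*7))) = 1/(141817 + (-3 + 43264 - 416 + 485*(7/17))) = 1/(141817 + (-3 + 43264 - 416 + 3395/17)) = 1/(141817 + 731760/17) = 1/(3142649/17) = 17/3142649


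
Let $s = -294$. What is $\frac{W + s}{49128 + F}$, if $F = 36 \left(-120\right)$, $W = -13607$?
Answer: $- \frac{13901}{44808} \approx -0.31023$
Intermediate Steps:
$F = -4320$
$\frac{W + s}{49128 + F} = \frac{-13607 - 294}{49128 - 4320} = - \frac{13901}{44808}$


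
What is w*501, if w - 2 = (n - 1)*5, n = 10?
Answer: 23547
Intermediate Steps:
w = 47 (w = 2 + (10 - 1)*5 = 2 + 9*5 = 2 + 45 = 47)
w*501 = 47*501 = 23547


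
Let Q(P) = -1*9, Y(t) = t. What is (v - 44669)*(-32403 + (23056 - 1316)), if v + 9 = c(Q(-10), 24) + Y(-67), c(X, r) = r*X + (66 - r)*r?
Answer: 468670839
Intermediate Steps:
Q(P) = -9
c(X, r) = X*r + r*(66 - r)
v = 716 (v = -9 + (24*(66 - 9 - 1*24) - 67) = -9 + (24*(66 - 9 - 24) - 67) = -9 + (24*33 - 67) = -9 + (792 - 67) = -9 + 725 = 716)
(v - 44669)*(-32403 + (23056 - 1316)) = (716 - 44669)*(-32403 + (23056 - 1316)) = -43953*(-32403 + 21740) = -43953*(-10663) = 468670839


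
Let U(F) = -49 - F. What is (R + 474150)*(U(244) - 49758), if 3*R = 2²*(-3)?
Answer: -23731481446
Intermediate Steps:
R = -4 (R = (2²*(-3))/3 = (4*(-3))/3 = (⅓)*(-12) = -4)
(R + 474150)*(U(244) - 49758) = (-4 + 474150)*((-49 - 1*244) - 49758) = 474146*((-49 - 244) - 49758) = 474146*(-293 - 49758) = 474146*(-50051) = -23731481446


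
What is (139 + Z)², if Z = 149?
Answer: 82944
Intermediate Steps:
(139 + Z)² = (139 + 149)² = 288² = 82944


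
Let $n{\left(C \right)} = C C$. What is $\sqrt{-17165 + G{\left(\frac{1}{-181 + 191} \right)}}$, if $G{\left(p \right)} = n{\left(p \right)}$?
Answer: $\frac{i \sqrt{1716499}}{10} \approx 131.02 i$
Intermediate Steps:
$n{\left(C \right)} = C^{2}$
$G{\left(p \right)} = p^{2}$
$\sqrt{-17165 + G{\left(\frac{1}{-181 + 191} \right)}} = \sqrt{-17165 + \left(\frac{1}{-181 + 191}\right)^{2}} = \sqrt{-17165 + \left(\frac{1}{10}\right)^{2}} = \sqrt{-17165 + \frac{1}{100}} = \sqrt{- \frac{1716499}{100}} = \frac{i \sqrt{1716499}}{10}$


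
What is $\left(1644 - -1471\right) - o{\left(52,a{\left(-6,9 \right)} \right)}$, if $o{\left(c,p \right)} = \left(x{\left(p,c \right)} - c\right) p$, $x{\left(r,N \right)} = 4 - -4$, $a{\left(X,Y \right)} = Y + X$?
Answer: $3247$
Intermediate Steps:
$a{\left(X,Y \right)} = X + Y$
$x{\left(r,N \right)} = 8$ ($x{\left(r,N \right)} = 4 + 4 = 8$)
$o{\left(c,p \right)} = p \left(8 - c\right)$ ($o{\left(c,p \right)} = \left(8 - c\right) p = p \left(8 - c\right)$)
$\left(1644 - -1471\right) - o{\left(52,a{\left(-6,9 \right)} \right)} = \left(1644 - -1471\right) - \left(-6 + 9\right) \left(8 - 52\right) = \left(1644 + 1471\right) - 3 \left(8 - 52\right) = 3115 - 3 \left(-44\right) = 3115 - -132 = 3115 + 132 = 3247$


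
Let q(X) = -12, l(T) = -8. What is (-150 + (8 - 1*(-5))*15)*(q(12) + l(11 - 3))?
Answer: -900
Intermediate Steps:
(-150 + (8 - 1*(-5))*15)*(q(12) + l(11 - 3)) = (-150 + (8 - 1*(-5))*15)*(-12 - 8) = (-150 + (8 + 5)*15)*(-20) = (-150 + 13*15)*(-20) = (-150 + 195)*(-20) = 45*(-20) = -900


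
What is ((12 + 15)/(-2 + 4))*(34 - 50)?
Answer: -216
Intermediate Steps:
((12 + 15)/(-2 + 4))*(34 - 50) = (27/2)*(-16) = -216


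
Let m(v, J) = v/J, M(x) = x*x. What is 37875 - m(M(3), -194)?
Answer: 7347759/194 ≈ 37875.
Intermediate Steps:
M(x) = x**2
37875 - m(M(3), -194) = 37875 - 3**2/(-194) = 37875 - 9*(-1)/194 = 37875 - 1*(-9/194) = 37875 + 9/194 = 7347759/194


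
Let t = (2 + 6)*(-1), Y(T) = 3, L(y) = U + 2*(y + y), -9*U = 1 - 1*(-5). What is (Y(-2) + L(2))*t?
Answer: -248/3 ≈ -82.667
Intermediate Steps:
U = -2/3 (U = -(1 - 1*(-5))/9 = -(1 + 5)/9 = -1/9*6 = -2/3 ≈ -0.66667)
L(y) = -2/3 + 4*y (L(y) = -2/3 + 2*(y + y) = -2/3 + 2*(2*y) = -2/3 + 4*y)
t = -8 (t = 8*(-1) = -8)
(Y(-2) + L(2))*t = (3 + (-2/3 + 4*2))*(-8) = (3 + (-2/3 + 8))*(-8) = (3 + 22/3)*(-8) = (31/3)*(-8) = -248/3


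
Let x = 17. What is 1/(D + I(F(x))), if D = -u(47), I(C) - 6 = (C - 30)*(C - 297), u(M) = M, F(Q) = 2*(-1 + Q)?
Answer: -1/571 ≈ -0.0017513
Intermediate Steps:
F(Q) = -2 + 2*Q
I(C) = 6 + (-297 + C)*(-30 + C) (I(C) = 6 + (C - 30)*(C - 297) = 6 + (-30 + C)*(-297 + C) = 6 + (-297 + C)*(-30 + C))
D = -47 (D = -1*47 = -47)
1/(D + I(F(x))) = 1/(-47 + (8916 + (-2 + 2*17)² - 327*(-2 + 2*17))) = 1/(-47 + (8916 + (-2 + 34)² - 327*(-2 + 34))) = 1/(-47 + (8916 + 32² - 327*32)) = 1/(-47 + (8916 + 1024 - 10464)) = 1/(-47 - 524) = 1/(-571) = -1/571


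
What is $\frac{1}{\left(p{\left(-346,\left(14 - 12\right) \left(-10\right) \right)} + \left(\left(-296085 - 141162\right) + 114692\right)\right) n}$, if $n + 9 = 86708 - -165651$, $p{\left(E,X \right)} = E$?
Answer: $- \frac{1}{81484067350} \approx -1.2272 \cdot 10^{-11}$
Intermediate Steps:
$n = 252350$ ($n = -9 + \left(86708 - -165651\right) = -9 + \left(86708 + 165651\right) = -9 + 252359 = 252350$)
$\frac{1}{\left(p{\left(-346,\left(14 - 12\right) \left(-10\right) \right)} + \left(\left(-296085 - 141162\right) + 114692\right)\right) n} = \frac{1}{\left(-346 + \left(\left(-296085 - 141162\right) + 114692\right)\right) 252350} = \frac{1}{-346 + \left(-437247 + 114692\right)} \frac{1}{252350} = \frac{1}{-346 - 322555} \cdot \frac{1}{252350} = \frac{1}{-322901} \cdot \frac{1}{252350} = \left(- \frac{1}{322901}\right) \frac{1}{252350} = - \frac{1}{81484067350}$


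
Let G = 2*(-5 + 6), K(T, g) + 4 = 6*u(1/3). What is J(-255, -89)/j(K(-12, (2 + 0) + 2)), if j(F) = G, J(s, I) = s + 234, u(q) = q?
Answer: -21/2 ≈ -10.500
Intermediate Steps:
J(s, I) = 234 + s
K(T, g) = -2 (K(T, g) = -4 + 6/3 = -4 + 6*(⅓) = -4 + 2 = -2)
G = 2 (G = 2*1 = 2)
j(F) = 2
J(-255, -89)/j(K(-12, (2 + 0) + 2)) = (234 - 255)/2 = -21*½ = -21/2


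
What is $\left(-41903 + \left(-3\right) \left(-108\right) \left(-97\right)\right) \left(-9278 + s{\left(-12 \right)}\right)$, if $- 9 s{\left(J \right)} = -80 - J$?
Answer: $\frac{6118298654}{9} \approx 6.7981 \cdot 10^{8}$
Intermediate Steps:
$s{\left(J \right)} = \frac{80}{9} + \frac{J}{9}$ ($s{\left(J \right)} = - \frac{-80 - J}{9} = \frac{80}{9} + \frac{J}{9}$)
$\left(-41903 + \left(-3\right) \left(-108\right) \left(-97\right)\right) \left(-9278 + s{\left(-12 \right)}\right) = \left(-41903 + \left(-3\right) \left(-108\right) \left(-97\right)\right) \left(-9278 + \left(\frac{80}{9} + \frac{1}{9} \left(-12\right)\right)\right) = \left(-41903 + 324 \left(-97\right)\right) \left(-9278 + \left(\frac{80}{9} - \frac{4}{3}\right)\right) = \left(-41903 - 31428\right) \left(-9278 + \frac{68}{9}\right) = \left(-73331\right) \left(- \frac{83434}{9}\right) = \frac{6118298654}{9}$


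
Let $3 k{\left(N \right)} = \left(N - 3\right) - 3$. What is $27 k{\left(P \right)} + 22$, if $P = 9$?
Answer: $49$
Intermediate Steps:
$k{\left(N \right)} = -2 + \frac{N}{3}$ ($k{\left(N \right)} = \frac{\left(N - 3\right) - 3}{3} = \frac{\left(-3 + N\right) - 3}{3} = \frac{-6 + N}{3} = -2 + \frac{N}{3}$)
$27 k{\left(P \right)} + 22 = 27 \left(-2 + \frac{1}{3} \cdot 9\right) + 22 = 27 \left(-2 + 3\right) + 22 = 27 \cdot 1 + 22 = 27 + 22 = 49$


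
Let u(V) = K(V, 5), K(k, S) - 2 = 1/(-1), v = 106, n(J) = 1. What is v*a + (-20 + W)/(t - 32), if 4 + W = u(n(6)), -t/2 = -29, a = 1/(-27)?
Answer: -3377/702 ≈ -4.8105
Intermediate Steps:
a = -1/27 ≈ -0.037037
t = 58 (t = -2*(-29) = 58)
K(k, S) = 1 (K(k, S) = 2 + 1/(-1) = 2 - 1 = 1)
u(V) = 1
W = -3 (W = -4 + 1 = -3)
v*a + (-20 + W)/(t - 32) = 106*(-1/27) + (-20 - 3)/(58 - 32) = -106/27 - 23/26 = -3377/702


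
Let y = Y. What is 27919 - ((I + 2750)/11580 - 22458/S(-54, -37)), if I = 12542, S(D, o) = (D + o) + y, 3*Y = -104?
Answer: 30274726384/1091415 ≈ 27739.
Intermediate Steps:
Y = -104/3 (Y = (⅓)*(-104) = -104/3 ≈ -34.667)
y = -104/3 ≈ -34.667
S(D, o) = -104/3 + D + o (S(D, o) = (D + o) - 104/3 = -104/3 + D + o)
27919 - ((I + 2750)/11580 - 22458/S(-54, -37)) = 27919 - ((12542 + 2750)/11580 - 22458/(-104/3 - 54 - 37)) = 27919 - (15292*(1/11580) - 22458/(-377/3)) = 27919 - (3823/2895 - 22458*(-3/377)) = 27919 - (3823/2895 + 67374/377) = 27919 - 1*196489001/1091415 = 27919 - 196489001/1091415 = 30274726384/1091415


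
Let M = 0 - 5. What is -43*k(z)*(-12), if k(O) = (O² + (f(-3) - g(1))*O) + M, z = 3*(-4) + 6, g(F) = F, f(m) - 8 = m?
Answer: 3612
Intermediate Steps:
f(m) = 8 + m
z = -6 (z = -12 + 6 = -6)
M = -5
k(O) = -5 + O² + 4*O (k(O) = (O² + ((8 - 3) - 1*1)*O) - 5 = (O² + (5 - 1)*O) - 5 = (O² + 4*O) - 5 = -5 + O² + 4*O)
-43*k(z)*(-12) = -43*(-5 + (-6)² + 4*(-6))*(-12) = -43*(-5 + 36 - 24)*(-12) = -43*7*(-12) = -301*(-12) = 3612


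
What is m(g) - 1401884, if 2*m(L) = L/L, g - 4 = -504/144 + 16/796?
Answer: -2803767/2 ≈ -1.4019e+6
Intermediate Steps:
g = 207/398 (g = 4 + (-504/144 + 16/796) = 4 + (-504*1/144 + 16*(1/796)) = 4 + (-7/2 + 4/199) = 4 - 1385/398 = 207/398 ≈ 0.52010)
m(L) = 1/2 (m(L) = (L/L)/2 = (1/2)*1 = 1/2)
m(g) - 1401884 = 1/2 - 1401884 = -2803767/2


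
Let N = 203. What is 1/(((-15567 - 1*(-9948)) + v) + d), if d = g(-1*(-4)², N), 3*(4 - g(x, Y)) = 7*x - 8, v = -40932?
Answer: -1/46507 ≈ -2.1502e-5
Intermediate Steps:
g(x, Y) = 20/3 - 7*x/3 (g(x, Y) = 4 - (7*x - 8)/3 = 4 - (-8 + 7*x)/3 = 4 + (8/3 - 7*x/3) = 20/3 - 7*x/3)
d = 44 (d = 20/3 - (-7)*(-4)²/3 = 20/3 - (-7)*16/3 = 20/3 - 7/3*(-16) = 20/3 + 112/3 = 44)
1/(((-15567 - 1*(-9948)) + v) + d) = 1/(((-15567 - 1*(-9948)) - 40932) + 44) = 1/(((-15567 + 9948) - 40932) + 44) = 1/((-5619 - 40932) + 44) = 1/(-46551 + 44) = 1/(-46507) = -1/46507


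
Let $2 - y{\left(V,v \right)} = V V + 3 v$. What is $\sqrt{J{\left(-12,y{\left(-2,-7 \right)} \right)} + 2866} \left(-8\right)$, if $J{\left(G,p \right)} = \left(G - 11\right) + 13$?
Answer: $- 16 \sqrt{714} \approx -427.53$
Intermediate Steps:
$y{\left(V,v \right)} = 2 - V^{2} - 3 v$ ($y{\left(V,v \right)} = 2 - \left(V V + 3 v\right) = 2 - \left(V^{2} + 3 v\right) = 2 - V^{2} - 3 v$)
$J{\left(G,p \right)} = 2 + G$ ($J{\left(G,p \right)} = \left(-11 + G\right) + 13 = 2 + G$)
$\sqrt{J{\left(-12,y{\left(-2,-7 \right)} \right)} + 2866} \left(-8\right) = \sqrt{\left(2 - 12\right) + 2866} \left(-8\right) = \sqrt{-10 + 2866} \left(-8\right) = \sqrt{2856} \left(-8\right) = 2 \sqrt{714} \left(-8\right) = - 16 \sqrt{714}$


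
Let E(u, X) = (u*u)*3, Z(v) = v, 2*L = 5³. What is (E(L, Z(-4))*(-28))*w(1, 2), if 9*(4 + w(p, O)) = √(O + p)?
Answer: 1312500 - 109375*√3/3 ≈ 1.2494e+6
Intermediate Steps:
L = 125/2 (L = (½)*5³ = (½)*125 = 125/2 ≈ 62.500)
E(u, X) = 3*u² (E(u, X) = u²*3 = 3*u²)
w(p, O) = -4 + √(O + p)/9
(E(L, Z(-4))*(-28))*w(1, 2) = ((3*(125/2)²)*(-28))*(-4 + √(2 + 1)/9) = ((3*(15625/4))*(-28))*(-4 + √3/9) = ((46875/4)*(-28))*(-4 + √3/9) = -328125*(-4 + √3/9) = 1312500 - 109375*√3/3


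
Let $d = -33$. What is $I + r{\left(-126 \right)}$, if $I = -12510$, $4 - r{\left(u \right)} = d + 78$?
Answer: $-12551$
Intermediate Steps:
$r{\left(u \right)} = -41$ ($r{\left(u \right)} = 4 - \left(-33 + 78\right) = 4 - 45 = -41$)
$I + r{\left(-126 \right)} = -12510 - 41 = -12551$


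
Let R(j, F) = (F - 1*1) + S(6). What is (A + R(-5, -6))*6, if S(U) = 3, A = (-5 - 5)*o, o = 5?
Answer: -324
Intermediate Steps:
A = -50 (A = (-5 - 5)*5 = -10*5 = -50)
R(j, F) = 2 + F (R(j, F) = (F - 1*1) + 3 = (F - 1) + 3 = (-1 + F) + 3 = 2 + F)
(A + R(-5, -6))*6 = (-50 + (2 - 6))*6 = (-50 - 4)*6 = -54*6 = -324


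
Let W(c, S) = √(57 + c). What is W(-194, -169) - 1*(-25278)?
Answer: 25278 + I*√137 ≈ 25278.0 + 11.705*I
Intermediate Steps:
W(-194, -169) - 1*(-25278) = √(57 - 194) - 1*(-25278) = √(-137) + 25278 = I*√137 + 25278 = 25278 + I*√137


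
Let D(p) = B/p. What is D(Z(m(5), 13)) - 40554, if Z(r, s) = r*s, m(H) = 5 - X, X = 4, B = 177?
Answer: -527025/13 ≈ -40540.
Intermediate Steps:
m(H) = 1 (m(H) = 5 - 1*4 = 5 - 4 = 1)
D(p) = 177/p
D(Z(m(5), 13)) - 40554 = 177/((1*13)) - 40554 = 177/13 - 40554 = -527025/13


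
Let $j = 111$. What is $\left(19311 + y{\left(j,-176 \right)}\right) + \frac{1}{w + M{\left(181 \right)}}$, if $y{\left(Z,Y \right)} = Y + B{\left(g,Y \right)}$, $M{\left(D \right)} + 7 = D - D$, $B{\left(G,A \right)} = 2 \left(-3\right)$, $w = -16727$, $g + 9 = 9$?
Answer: $\frac{320104685}{16734} \approx 19129.0$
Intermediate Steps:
$g = 0$ ($g = -9 + 9 = 0$)
$B{\left(G,A \right)} = -6$
$M{\left(D \right)} = -7$ ($M{\left(D \right)} = -7 + \left(D - D\right) = -7 + 0 = -7$)
$y{\left(Z,Y \right)} = -6 + Y$ ($y{\left(Z,Y \right)} = Y - 6 = -6 + Y$)
$\left(19311 + y{\left(j,-176 \right)}\right) + \frac{1}{w + M{\left(181 \right)}} = \left(19311 - 182\right) + \frac{1}{-16727 - 7} = \left(19311 - 182\right) + \frac{1}{-16734} = 19129 - \frac{1}{16734} = \frac{320104685}{16734}$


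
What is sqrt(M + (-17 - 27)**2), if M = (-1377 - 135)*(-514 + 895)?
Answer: 2*I*sqrt(143534) ≈ 757.72*I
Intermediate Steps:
M = -576072 (M = -1512*381 = -576072)
sqrt(M + (-17 - 27)**2) = sqrt(-576072 + (-17 - 27)**2) = sqrt(-576072 + (-44)**2) = sqrt(-576072 + 1936) = sqrt(-574136) = 2*I*sqrt(143534)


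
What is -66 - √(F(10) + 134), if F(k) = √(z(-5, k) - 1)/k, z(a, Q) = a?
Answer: -66 - √(13400 + 10*I*√6)/10 ≈ -77.576 - 0.01058*I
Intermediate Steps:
F(k) = I*√6/k (F(k) = √(-5 - 1)/k = √(-6)/k = (I*√6)/k = I*√6/k)
-66 - √(F(10) + 134) = -66 - √(I*√6/10 + 134) = -66 - √(134 + I*√6/10)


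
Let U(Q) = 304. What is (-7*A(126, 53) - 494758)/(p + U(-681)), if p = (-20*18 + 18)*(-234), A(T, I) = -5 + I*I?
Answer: -257193/40166 ≈ -6.4033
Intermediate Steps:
A(T, I) = -5 + I²
p = 80028 (p = (-360 + 18)*(-234) = -342*(-234) = 80028)
(-7*A(126, 53) - 494758)/(p + U(-681)) = (-7*(-5 + 53²) - 494758)/(80028 + 304) = (-7*(-5 + 2809) - 494758)/80332 = (-7*2804 - 494758)*(1/80332) = (-19628 - 494758)*(1/80332) = -514386*1/80332 = -257193/40166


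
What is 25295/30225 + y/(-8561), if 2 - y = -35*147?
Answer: 12196484/51751245 ≈ 0.23568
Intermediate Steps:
y = 5147 (y = 2 - (-35)*147 = 2 - 1*(-5145) = 2 + 5145 = 5147)
25295/30225 + y/(-8561) = 25295/30225 + 5147/(-8561) = 25295*(1/30225) + 5147*(-1/8561) = 5059/6045 - 5147/8561 = 12196484/51751245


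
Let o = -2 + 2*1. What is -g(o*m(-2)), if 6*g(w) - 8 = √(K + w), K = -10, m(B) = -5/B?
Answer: -4/3 - I*√10/6 ≈ -1.3333 - 0.52705*I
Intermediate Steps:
o = 0 (o = -2 + 2 = 0)
g(w) = 4/3 + √(-10 + w)/6
-g(o*m(-2)) = -(4/3 + √(-10 + 0*(-5/(-2)))/6) = -(4/3 + √(-10 + 0*(-5*(-½)))/6) = -(4/3 + √(-10 + 0*(5/2))/6) = -(4/3 + √(-10 + 0)/6) = -(4/3 + √(-10)/6) = -(4/3 + (I*√10)/6) = -(4/3 + I*√10/6) = -4/3 - I*√10/6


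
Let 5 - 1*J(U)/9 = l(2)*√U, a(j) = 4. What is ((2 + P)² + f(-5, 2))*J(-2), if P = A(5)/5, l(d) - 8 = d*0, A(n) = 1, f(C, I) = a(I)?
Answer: 1989/5 - 15912*I*√2/25 ≈ 397.8 - 900.12*I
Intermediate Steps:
f(C, I) = 4
l(d) = 8 (l(d) = 8 + d*0 = 8 + 0 = 8)
P = ⅕ (P = 1/5 = 1*(⅕) = ⅕ ≈ 0.20000)
J(U) = 45 - 72*√U
((2 + P)² + f(-5, 2))*J(-2) = ((2 + ⅕)² + 4)*(45 - 72*I*√2) = ((11/5)² + 4)*(45 - 72*I*√2) = (121/25 + 4)*(45 - 72*I*√2) = 221*(45 - 72*I*√2)/25 = 1989/5 - 15912*I*√2/25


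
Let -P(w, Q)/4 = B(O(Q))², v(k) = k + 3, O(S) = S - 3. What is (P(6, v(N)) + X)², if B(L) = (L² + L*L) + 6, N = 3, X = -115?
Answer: 5851561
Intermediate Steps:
O(S) = -3 + S
B(L) = 6 + 2*L² (B(L) = (L² + L²) + 6 = 2*L² + 6 = 6 + 2*L²)
v(k) = 3 + k
P(w, Q) = -4*(6 + 2*(-3 + Q)²)²
(P(6, v(N)) + X)² = (-16*(3 + (-3 + (3 + 3))²)² - 115)² = (-16*(3 + (-3 + 6)²)² - 115)² = (-16*(3 + 3²)² - 115)² = (-16*(3 + 9)² - 115)² = (-16*12² - 115)² = (-16*144 - 115)² = (-2304 - 115)² = (-2419)² = 5851561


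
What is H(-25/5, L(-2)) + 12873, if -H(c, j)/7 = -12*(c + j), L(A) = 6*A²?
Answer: 14469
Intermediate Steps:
H(c, j) = 84*c + 84*j (H(c, j) = -(-84)*(c + j) = -7*(-12*c - 12*j) = 84*c + 84*j)
H(-25/5, L(-2)) + 12873 = (84*(-25/5) + 84*(6*(-2)²)) + 12873 = (84*(-25*⅕) + 84*(6*4)) + 12873 = (84*(-5) + 84*24) + 12873 = (-420 + 2016) + 12873 = 1596 + 12873 = 14469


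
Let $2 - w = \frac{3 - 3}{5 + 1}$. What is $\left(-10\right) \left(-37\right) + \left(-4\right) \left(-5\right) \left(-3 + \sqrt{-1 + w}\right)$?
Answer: $330$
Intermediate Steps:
$w = 2$ ($w = 2 - \frac{3 - 3}{5 + 1} = 2 - \frac{0}{6} = 2 - 0 \cdot \frac{1}{6} = 2 - 0 = 2 + 0 = 2$)
$\left(-10\right) \left(-37\right) + \left(-4\right) \left(-5\right) \left(-3 + \sqrt{-1 + w}\right) = \left(-10\right) \left(-37\right) + \left(-4\right) \left(-5\right) \left(-3 + \sqrt{-1 + 2}\right) = 370 + 20 \left(-3 + \sqrt{1}\right) = 370 + 20 \left(-3 + 1\right) = 370 + 20 \left(-2\right) = 370 - 40 = 330$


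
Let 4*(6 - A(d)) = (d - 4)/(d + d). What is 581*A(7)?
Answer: 27639/8 ≈ 3454.9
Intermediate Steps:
A(d) = 6 - (-4 + d)/(8*d) (A(d) = 6 - (d - 4)/(4*(d + d)) = 6 - (-4 + d)/(4*(2*d)) = 6 - (-4 + d)*1/(2*d)/4 = 6 - (-4 + d)/(8*d))
581*A(7) = 581*((1/8)*(4 + 47*7)/7) = 581*((1/8)*(1/7)*(4 + 329)) = 581*((1/8)*(1/7)*333) = 581*(333/56) = 27639/8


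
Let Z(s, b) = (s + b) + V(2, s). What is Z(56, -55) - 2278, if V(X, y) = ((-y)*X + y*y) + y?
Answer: 803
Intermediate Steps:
V(X, y) = y + y² - X*y (V(X, y) = (-X*y + y²) + y = (y² - X*y) + y = y + y² - X*y)
Z(s, b) = b + s + s*(-1 + s) (Z(s, b) = (s + b) + s*(1 + s - 1*2) = (b + s) + s*(1 + s - 2) = (b + s) + s*(-1 + s) = b + s + s*(-1 + s))
Z(56, -55) - 2278 = (-55 + 56²) - 2278 = (-55 + 3136) - 2278 = 3081 - 2278 = 803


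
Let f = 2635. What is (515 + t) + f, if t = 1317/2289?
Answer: 2403889/763 ≈ 3150.6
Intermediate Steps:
t = 439/763 (t = 1317*(1/2289) = 439/763 ≈ 0.57536)
(515 + t) + f = (515 + 439/763) + 2635 = 393384/763 + 2635 = 2403889/763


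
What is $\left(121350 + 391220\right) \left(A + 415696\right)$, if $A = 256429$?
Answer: $344511111250$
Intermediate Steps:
$\left(121350 + 391220\right) \left(A + 415696\right) = \left(121350 + 391220\right) \left(256429 + 415696\right) = 512570 \cdot 672125 = 344511111250$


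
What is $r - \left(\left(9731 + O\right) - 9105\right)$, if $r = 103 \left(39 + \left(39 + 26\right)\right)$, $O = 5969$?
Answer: $4117$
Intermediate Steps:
$r = 10712$ ($r = 103 \left(39 + 65\right) = 103 \cdot 104 = 10712$)
$r - \left(\left(9731 + O\right) - 9105\right) = 10712 - \left(\left(9731 + 5969\right) - 9105\right) = 10712 - \left(15700 - 9105\right) = 10712 - 6595 = 4117$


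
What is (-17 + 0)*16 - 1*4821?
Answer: -5093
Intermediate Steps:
(-17 + 0)*16 - 1*4821 = -17*16 - 4821 = -272 - 4821 = -5093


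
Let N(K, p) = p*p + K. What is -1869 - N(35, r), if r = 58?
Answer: -5268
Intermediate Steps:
N(K, p) = K + p**2 (N(K, p) = p**2 + K = K + p**2)
-1869 - N(35, r) = -1869 - (35 + 58**2) = -1869 - (35 + 3364) = -1869 - 1*3399 = -1869 - 3399 = -5268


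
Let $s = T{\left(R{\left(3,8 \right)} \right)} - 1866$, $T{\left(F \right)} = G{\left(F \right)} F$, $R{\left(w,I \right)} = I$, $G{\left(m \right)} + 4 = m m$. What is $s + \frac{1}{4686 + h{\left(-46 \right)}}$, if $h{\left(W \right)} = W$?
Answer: $- \frac{6431039}{4640} \approx -1386.0$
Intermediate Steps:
$G{\left(m \right)} = -4 + m^{2}$ ($G{\left(m \right)} = -4 + m m = -4 + m^{2}$)
$T{\left(F \right)} = F \left(-4 + F^{2}\right)$ ($T{\left(F \right)} = \left(-4 + F^{2}\right) F = F \left(-4 + F^{2}\right)$)
$s = -1386$ ($s = 8 \left(-4 + 8^{2}\right) - 1866 = 8 \left(-4 + 64\right) - 1866 = 8 \cdot 60 - 1866 = 480 - 1866 = -1386$)
$s + \frac{1}{4686 + h{\left(-46 \right)}} = -1386 + \frac{1}{4686 - 46} = -1386 + \frac{1}{4640} = - \frac{6431039}{4640}$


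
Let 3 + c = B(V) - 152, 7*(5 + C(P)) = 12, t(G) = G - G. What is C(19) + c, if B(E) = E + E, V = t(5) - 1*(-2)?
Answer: -1080/7 ≈ -154.29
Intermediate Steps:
t(G) = 0
V = 2 (V = 0 - 1*(-2) = 0 + 2 = 2)
C(P) = -23/7 (C(P) = -5 + (⅐)*12 = -5 + 12/7 = -23/7)
B(E) = 2*E
c = -151 (c = -3 + (2*2 - 152) = -3 + (4 - 152) = -3 - 148 = -151)
C(19) + c = -23/7 - 151 = -1080/7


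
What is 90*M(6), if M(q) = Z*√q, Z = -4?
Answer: -360*√6 ≈ -881.82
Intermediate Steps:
M(q) = -4*√q
90*M(6) = 90*(-4*√6) = -360*√6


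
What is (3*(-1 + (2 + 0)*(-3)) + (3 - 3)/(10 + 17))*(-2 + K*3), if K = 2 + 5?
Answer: -399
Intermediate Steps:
K = 7
(3*(-1 + (2 + 0)*(-3)) + (3 - 3)/(10 + 17))*(-2 + K*3) = (3*(-1 + (2 + 0)*(-3)) + (3 - 3)/(10 + 17))*(-2 + 7*3) = (3*(-1 + 2*(-3)) + 0/27)*(-2 + 21) = (3*(-1 - 6) + 0*(1/27))*19 = (3*(-7) + 0)*19 = (-21 + 0)*19 = -21*19 = -399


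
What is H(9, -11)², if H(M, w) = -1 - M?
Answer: 100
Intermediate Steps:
H(9, -11)² = (-1 - 1*9)² = (-1 - 9)² = (-10)² = 100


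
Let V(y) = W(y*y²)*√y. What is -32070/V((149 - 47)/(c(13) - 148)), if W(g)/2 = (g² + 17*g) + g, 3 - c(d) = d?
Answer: -1299302449759745*I*√4029/19713910722417 ≈ -4183.5*I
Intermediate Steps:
c(d) = 3 - d
W(g) = 2*g² + 36*g (W(g) = 2*((g² + 17*g) + g) = 2*(g² + 18*g) = 2*g² + 36*g)
V(y) = 2*y^(7/2)*(18 + y³) (V(y) = (2*(y*y²)*(18 + y*y²))*√y = (2*y³*(18 + y³))*√y = 2*y^(7/2)*(18 + y³))
-32070/V((149 - 47)/(c(13) - 148)) = -32070*1972156*I*√158/((18 + ((149 - 47)/((3 - 1*13) - 148))³)*(149 - 47)^(7/2)) = -32070*493039*I*√4029/(13530402*(18 + (102/((3 - 13) - 148))³)) = -32070*493039*I*√4029/(13530402*(18 + (102/(-10 - 148))³)) = -32070*493039*I*√4029/(13530402*(18 + (102/(-158))³)) = -32070*493039*I*√4029/(13530402*(18 + (102*(-1/158))³)) = -32070*493039*I*√4029/(13530402*(18 + (-51/79)³)) = -32070*493039*I*√4029/(13530402*(18 - 132651/493039)) = -32070*243087455521*I*√4029/118283464334502 = -1299302449759745*I*√4029/19713910722417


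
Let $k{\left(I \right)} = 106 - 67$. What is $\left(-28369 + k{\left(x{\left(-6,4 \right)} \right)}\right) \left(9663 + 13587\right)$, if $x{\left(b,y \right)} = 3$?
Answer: $-658672500$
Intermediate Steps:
$k{\left(I \right)} = 39$
$\left(-28369 + k{\left(x{\left(-6,4 \right)} \right)}\right) \left(9663 + 13587\right) = \left(-28369 + 39\right) \left(9663 + 13587\right) = \left(-28330\right) 23250 = -658672500$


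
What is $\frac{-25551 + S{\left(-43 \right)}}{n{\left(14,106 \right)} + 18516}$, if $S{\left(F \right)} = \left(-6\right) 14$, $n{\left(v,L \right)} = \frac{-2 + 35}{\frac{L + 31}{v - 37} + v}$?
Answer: $- \frac{1580825}{1142073} \approx -1.3842$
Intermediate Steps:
$n{\left(v,L \right)} = \frac{33}{v + \frac{31 + L}{-37 + v}}$ ($n{\left(v,L \right)} = \frac{33}{\frac{31 + L}{-37 + v} + v} = \frac{33}{v + \frac{31 + L}{-37 + v}}$)
$S{\left(F \right)} = -84$
$\frac{-25551 + S{\left(-43 \right)}}{n{\left(14,106 \right)} + 18516} = \frac{-25551 - 84}{\frac{33 \left(-37 + 14\right)}{31 + 106 + 14^{2} - 518} + 18516} = - \frac{25635}{33 \frac{1}{31 + 106 + 196 - 518} \left(-23\right) + 18516} = - \frac{25635}{33 \frac{1}{-185} \left(-23\right) + 18516} = - \frac{25635}{33 \left(- \frac{1}{185}\right) \left(-23\right) + 18516} = - \frac{25635}{\frac{759}{185} + 18516} = - \frac{25635}{\frac{3426219}{185}} = \left(-25635\right) \frac{185}{3426219} = - \frac{1580825}{1142073}$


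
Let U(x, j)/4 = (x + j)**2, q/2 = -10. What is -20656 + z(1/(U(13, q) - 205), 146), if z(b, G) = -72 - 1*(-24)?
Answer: -20704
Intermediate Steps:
q = -20 (q = 2*(-10) = -20)
U(x, j) = 4*(j + x)**2 (U(x, j) = 4*(x + j)**2 = 4*(j + x)**2)
z(b, G) = -48 (z(b, G) = -72 + 24 = -48)
-20656 + z(1/(U(13, q) - 205), 146) = -20656 - 48 = -20704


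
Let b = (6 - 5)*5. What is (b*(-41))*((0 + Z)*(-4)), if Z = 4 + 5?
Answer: 7380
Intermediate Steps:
Z = 9
b = 5 (b = 1*5 = 5)
(b*(-41))*((0 + Z)*(-4)) = (5*(-41))*((0 + 9)*(-4)) = -1845*(-4) = -205*(-36) = 7380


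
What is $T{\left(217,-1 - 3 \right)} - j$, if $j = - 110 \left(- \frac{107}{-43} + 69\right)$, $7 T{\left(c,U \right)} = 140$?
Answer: $\frac{339000}{43} \approx 7883.7$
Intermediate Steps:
$T{\left(c,U \right)} = 20$ ($T{\left(c,U \right)} = \frac{1}{7} \cdot 140 = 20$)
$j = - \frac{338140}{43}$ ($j = - 110 \left(\left(-107\right) \left(- \frac{1}{43}\right) + 69\right) = - 110 \left(\frac{107}{43} + 69\right) = \left(-110\right) \frac{3074}{43} = - \frac{338140}{43} \approx -7863.7$)
$T{\left(217,-1 - 3 \right)} - j = 20 - - \frac{338140}{43} = 20 + \frac{338140}{43} = \frac{339000}{43}$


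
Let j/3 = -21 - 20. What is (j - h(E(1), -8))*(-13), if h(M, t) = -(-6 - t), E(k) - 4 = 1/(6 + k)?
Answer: 1573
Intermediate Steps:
E(k) = 4 + 1/(6 + k)
h(M, t) = 6 + t
j = -123 (j = 3*(-21 - 20) = 3*(-41) = -123)
(j - h(E(1), -8))*(-13) = (-123 - (6 - 8))*(-13) = (-123 - 1*(-2))*(-13) = (-123 + 2)*(-13) = -121*(-13) = 1573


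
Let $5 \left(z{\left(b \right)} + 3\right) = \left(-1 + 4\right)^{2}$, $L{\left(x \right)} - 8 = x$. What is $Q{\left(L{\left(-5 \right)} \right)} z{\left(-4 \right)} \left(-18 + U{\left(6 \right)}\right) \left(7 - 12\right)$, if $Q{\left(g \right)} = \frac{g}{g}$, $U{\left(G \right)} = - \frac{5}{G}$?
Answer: $-113$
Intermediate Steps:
$L{\left(x \right)} = 8 + x$
$z{\left(b \right)} = - \frac{6}{5}$ ($z{\left(b \right)} = -3 + \frac{\left(-1 + 4\right)^{2}}{5} = -3 + \frac{3^{2}}{5} = -3 + \frac{1}{5} \cdot 9 = -3 + \frac{9}{5} = - \frac{6}{5}$)
$Q{\left(g \right)} = 1$
$Q{\left(L{\left(-5 \right)} \right)} z{\left(-4 \right)} \left(-18 + U{\left(6 \right)}\right) \left(7 - 12\right) = 1 \left(- \frac{6}{5}\right) \left(-18 - \frac{5}{6}\right) \left(7 - 12\right) = - \frac{6 \left(-18 - \frac{5}{6}\right) \left(-5\right)}{5} = - \frac{6 \left(\left(- \frac{113}{6}\right) \left(-5\right)\right)}{5} = \left(- \frac{6}{5}\right) \frac{565}{6} = -113$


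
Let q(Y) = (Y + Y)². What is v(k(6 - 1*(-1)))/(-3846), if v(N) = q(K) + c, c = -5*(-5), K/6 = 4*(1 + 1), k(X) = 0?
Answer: -9241/3846 ≈ -2.4028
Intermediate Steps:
K = 48 (K = 6*(4*(1 + 1)) = 6*(4*2) = 6*8 = 48)
q(Y) = 4*Y² (q(Y) = (2*Y)² = 4*Y²)
c = 25
v(N) = 9241 (v(N) = 4*48² + 25 = 4*2304 + 25 = 9216 + 25 = 9241)
v(k(6 - 1*(-1)))/(-3846) = 9241/(-3846) = 9241*(-1/3846) = -9241/3846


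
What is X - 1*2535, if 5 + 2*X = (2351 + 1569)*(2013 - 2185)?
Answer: -679315/2 ≈ -3.3966e+5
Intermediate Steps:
X = -674245/2 (X = -5/2 + ((2351 + 1569)*(2013 - 2185))/2 = -5/2 + (3920*(-172))/2 = -5/2 + (1/2)*(-674240) = -5/2 - 337120 = -674245/2 ≈ -3.3712e+5)
X - 1*2535 = -674245/2 - 1*2535 = -674245/2 - 2535 = -679315/2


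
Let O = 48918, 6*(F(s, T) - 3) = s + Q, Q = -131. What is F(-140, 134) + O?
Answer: 293255/6 ≈ 48876.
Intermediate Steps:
F(s, T) = -113/6 + s/6 (F(s, T) = 3 + (s - 131)/6 = 3 + (-131 + s)/6 = 3 + (-131/6 + s/6) = -113/6 + s/6)
F(-140, 134) + O = (-113/6 + (⅙)*(-140)) + 48918 = (-113/6 - 70/3) + 48918 = -253/6 + 48918 = 293255/6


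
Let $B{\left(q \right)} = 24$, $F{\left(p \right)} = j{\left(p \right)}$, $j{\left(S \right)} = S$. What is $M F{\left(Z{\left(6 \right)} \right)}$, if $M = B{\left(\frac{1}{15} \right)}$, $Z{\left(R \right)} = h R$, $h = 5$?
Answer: $720$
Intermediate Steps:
$Z{\left(R \right)} = 5 R$
$F{\left(p \right)} = p$
$M = 24$
$M F{\left(Z{\left(6 \right)} \right)} = 24 \cdot 5 \cdot 6 = 24 \cdot 30 = 720$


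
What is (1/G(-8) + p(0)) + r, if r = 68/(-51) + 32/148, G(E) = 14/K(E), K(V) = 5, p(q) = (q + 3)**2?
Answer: 12805/1554 ≈ 8.2400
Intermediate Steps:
p(q) = (3 + q)**2
G(E) = 14/5
r = -124/111 (r = 68*(-1/51) + 32*(1/148) = -4/3 + 8/37 = -124/111 ≈ -1.1171)
(1/G(-8) + p(0)) + r = (1/(14/5) + (3 + 0)**2) - 124/111 = (5/14 + 3**2) - 124/111 = (5/14 + 9) - 124/111 = 131/14 - 124/111 = 12805/1554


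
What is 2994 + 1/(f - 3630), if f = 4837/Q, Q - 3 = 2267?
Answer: 24656375152/8235263 ≈ 2994.0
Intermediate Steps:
Q = 2270 (Q = 3 + 2267 = 2270)
f = 4837/2270 ≈ 2.1308
2994 + 1/(f - 3630) = 2994 + 1/(4837/2270 - 3630) = 2994 + 1/(-8235263/2270) = 2994 - 2270/8235263 = 24656375152/8235263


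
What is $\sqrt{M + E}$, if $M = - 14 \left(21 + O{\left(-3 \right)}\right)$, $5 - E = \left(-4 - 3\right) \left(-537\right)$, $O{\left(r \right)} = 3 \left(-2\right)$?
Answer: $2 i \sqrt{991} \approx 62.96 i$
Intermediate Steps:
$O{\left(r \right)} = -6$
$E = -3754$ ($E = 5 - \left(-4 - 3\right) \left(-537\right) = 5 - \left(-7\right) \left(-537\right) = 5 - 3759 = -3754$)
$M = -210$ ($M = - 14 \left(21 - 6\right) = \left(-14\right) 15 = -210$)
$\sqrt{M + E} = \sqrt{-210 - 3754} = \sqrt{-3964} = 2 i \sqrt{991}$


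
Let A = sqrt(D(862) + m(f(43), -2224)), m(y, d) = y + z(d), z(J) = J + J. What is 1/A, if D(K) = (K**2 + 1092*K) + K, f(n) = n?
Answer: sqrt(1680805)/1680805 ≈ 0.00077133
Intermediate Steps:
z(J) = 2*J
D(K) = K**2 + 1093*K
m(y, d) = y + 2*d
A = sqrt(1680805) (A = sqrt(862*(1093 + 862) + (43 + 2*(-2224))) = sqrt(862*1955 + (43 - 4448)) = sqrt(1685210 - 4405) = sqrt(1680805) ≈ 1296.5)
1/A = 1/(sqrt(1680805)) = sqrt(1680805)/1680805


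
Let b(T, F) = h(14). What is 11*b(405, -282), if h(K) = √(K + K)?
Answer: 22*√7 ≈ 58.207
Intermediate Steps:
h(K) = √2*√K (h(K) = √(2*K) = √2*√K)
b(T, F) = 2*√7 (b(T, F) = √2*√14 = 2*√7)
11*b(405, -282) = 11*(2*√7) = 22*√7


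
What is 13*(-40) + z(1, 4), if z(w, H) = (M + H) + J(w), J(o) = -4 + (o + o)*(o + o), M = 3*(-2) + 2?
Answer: -520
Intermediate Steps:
M = -4 (M = -6 + 2 = -4)
J(o) = -4 + 4*o² (J(o) = -4 + (2*o)*(2*o) = -4 + 4*o²)
z(w, H) = -8 + H + 4*w² (z(w, H) = (-4 + H) + (-4 + 4*w²) = -8 + H + 4*w²)
13*(-40) + z(1, 4) = 13*(-40) + (-8 + 4 + 4*1²) = -520 + (-8 + 4 + 4*1) = -520 + (-8 + 4 + 4) = -520 + 0 = -520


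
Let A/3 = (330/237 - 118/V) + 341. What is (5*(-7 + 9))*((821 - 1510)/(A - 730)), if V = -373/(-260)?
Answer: -203027630/1485761 ≈ -136.65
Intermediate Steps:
V = 373/260 (V = -373*(-1/260) = 373/260 ≈ 1.4346)
A = 22996671/29467 (A = 3*((330/237 - 118/373/260) + 341) = 3*((330*(1/237) - 118*260/373) + 341) = 3*((110/79 - 30680/373) + 341) = 3*(-2382690/29467 + 341) = 3*(7665557/29467) = 22996671/29467 ≈ 780.42)
(5*(-7 + 9))*((821 - 1510)/(A - 730)) = (5*(-7 + 9))*((821 - 1510)/(22996671/29467 - 730)) = (5*2)*(-689/1485761/29467) = 10*(-689*29467/1485761) = 10*(-20302763/1485761) = -203027630/1485761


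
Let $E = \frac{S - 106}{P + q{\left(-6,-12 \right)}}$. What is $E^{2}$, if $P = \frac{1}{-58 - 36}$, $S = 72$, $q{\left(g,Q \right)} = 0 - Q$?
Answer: $\frac{10214416}{1270129} \approx 8.042$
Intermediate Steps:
$q{\left(g,Q \right)} = - Q$
$P = - \frac{1}{94}$ ($P = \frac{1}{-94} = - \frac{1}{94} \approx -0.010638$)
$E = - \frac{3196}{1127}$ ($E = \frac{72 - 106}{- \frac{1}{94} - -12} = - \frac{34}{- \frac{1}{94} + 12} = - \frac{34}{\frac{1127}{94}} = \left(-34\right) \frac{94}{1127} = - \frac{3196}{1127} \approx -2.8358$)
$E^{2} = \left(- \frac{3196}{1127}\right)^{2} = \frac{10214416}{1270129}$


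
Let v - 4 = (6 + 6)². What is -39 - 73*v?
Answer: -10843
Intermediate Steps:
v = 148 (v = 4 + (6 + 6)² = 4 + 12² = 4 + 144 = 148)
-39 - 73*v = -39 - 73*148 = -39 - 10804 = -10843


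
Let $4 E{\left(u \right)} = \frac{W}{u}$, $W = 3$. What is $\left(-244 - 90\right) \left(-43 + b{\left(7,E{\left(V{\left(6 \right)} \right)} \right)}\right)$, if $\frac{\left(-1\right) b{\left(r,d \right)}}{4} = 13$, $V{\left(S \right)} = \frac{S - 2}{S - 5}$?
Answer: $31730$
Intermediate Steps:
$V{\left(S \right)} = \frac{-2 + S}{-5 + S}$
$E{\left(u \right)} = \frac{3}{4 u}$ ($E{\left(u \right)} = \frac{3 \frac{1}{u}}{4} = \frac{3}{4 u}$)
$b{\left(r,d \right)} = -52$ ($b{\left(r,d \right)} = \left(-4\right) 13 = -52$)
$\left(-244 - 90\right) \left(-43 + b{\left(7,E{\left(V{\left(6 \right)} \right)} \right)}\right) = \left(-244 - 90\right) \left(-43 - 52\right) = \left(-244 - 90\right) \left(-95\right) = \left(-334\right) \left(-95\right) = 31730$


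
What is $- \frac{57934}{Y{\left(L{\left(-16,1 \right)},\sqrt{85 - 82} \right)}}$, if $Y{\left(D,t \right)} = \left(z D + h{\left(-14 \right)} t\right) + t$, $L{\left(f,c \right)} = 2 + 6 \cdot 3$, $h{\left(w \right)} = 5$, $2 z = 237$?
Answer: $- \frac{11441965}{468066} + \frac{28967 \sqrt{3}}{468066} \approx -24.338$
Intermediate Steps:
$z = \frac{237}{2}$ ($z = \frac{1}{2} \cdot 237 = \frac{237}{2} \approx 118.5$)
$L{\left(f,c \right)} = 20$ ($L{\left(f,c \right)} = 2 + 18 = 20$)
$Y{\left(D,t \right)} = 6 t + \frac{237 D}{2}$ ($Y{\left(D,t \right)} = \left(\frac{237 D}{2} + 5 t\right) + t = \left(5 t + \frac{237 D}{2}\right) + t = 6 t + \frac{237 D}{2}$)
$- \frac{57934}{Y{\left(L{\left(-16,1 \right)},\sqrt{85 - 82} \right)}} = - \frac{57934}{6 \sqrt{85 - 82} + \frac{237}{2} \cdot 20} = - \frac{57934}{6 \sqrt{3} + 2370} = - \frac{57934}{2370 + 6 \sqrt{3}}$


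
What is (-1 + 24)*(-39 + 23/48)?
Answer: -42527/48 ≈ -885.98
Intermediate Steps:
(-1 + 24)*(-39 + 23/48) = 23*(-39 + 23*(1/48)) = 23*(-39 + 23/48) = 23*(-1849/48) = -42527/48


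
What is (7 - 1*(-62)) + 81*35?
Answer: 2904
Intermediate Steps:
(7 - 1*(-62)) + 81*35 = (7 + 62) + 2835 = 69 + 2835 = 2904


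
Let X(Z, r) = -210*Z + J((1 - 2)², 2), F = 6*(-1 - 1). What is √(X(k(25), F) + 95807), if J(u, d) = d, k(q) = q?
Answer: √90559 ≈ 300.93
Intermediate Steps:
F = -12 (F = 6*(-2) = -12)
X(Z, r) = 2 - 210*Z (X(Z, r) = -210*Z + 2 = 2 - 210*Z)
√(X(k(25), F) + 95807) = √((2 - 210*25) + 95807) = √((2 - 5250) + 95807) = √(-5248 + 95807) = √90559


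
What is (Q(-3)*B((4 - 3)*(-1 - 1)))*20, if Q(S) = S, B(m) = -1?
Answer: 60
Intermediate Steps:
(Q(-3)*B((4 - 3)*(-1 - 1)))*20 = -3*(-1)*20 = 3*20 = 60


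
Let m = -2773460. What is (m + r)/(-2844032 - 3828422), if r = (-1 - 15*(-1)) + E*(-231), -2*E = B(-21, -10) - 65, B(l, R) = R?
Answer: 5564217/13344908 ≈ 0.41695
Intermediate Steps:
E = 75/2 (E = -(-10 - 65)/2 = -½*(-75) = 75/2 ≈ 37.500)
r = -17297/2 (r = (-1 - 15*(-1)) + (75/2)*(-231) = (-1 + 15) - 17325/2 = 14 - 17325/2 = -17297/2 ≈ -8648.5)
(m + r)/(-2844032 - 3828422) = (-2773460 - 17297/2)/(-2844032 - 3828422) = -5564217/2/(-6672454) = -5564217/2*(-1/6672454) = 5564217/13344908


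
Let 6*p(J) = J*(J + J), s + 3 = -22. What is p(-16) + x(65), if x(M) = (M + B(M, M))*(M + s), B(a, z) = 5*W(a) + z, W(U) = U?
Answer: 54856/3 ≈ 18285.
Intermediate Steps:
s = -25 (s = -3 - 22 = -25)
B(a, z) = z + 5*a (B(a, z) = 5*a + z = z + 5*a)
p(J) = J²/3 (p(J) = (J*(J + J))/6 = (J*(2*J))/6 = (2*J²)/6 = J²/3)
x(M) = 7*M*(-25 + M) (x(M) = (M + (M + 5*M))*(M - 25) = (M + 6*M)*(-25 + M) = (7*M)*(-25 + M) = 7*M*(-25 + M))
p(-16) + x(65) = (⅓)*(-16)² + 7*65*(-25 + 65) = (⅓)*256 + 7*65*40 = 256/3 + 18200 = 54856/3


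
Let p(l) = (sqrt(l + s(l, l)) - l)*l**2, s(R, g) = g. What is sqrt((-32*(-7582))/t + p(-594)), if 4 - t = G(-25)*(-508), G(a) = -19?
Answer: 2*sqrt(2116856440549 + 21382390854*I*sqrt(33))/201 ≈ 14483.0 + 419.84*I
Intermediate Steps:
t = -9648 (t = 4 - (-19)*(-508) = 4 - 1*9652 = 4 - 9652 = -9648)
p(l) = l**2*(-l + sqrt(2)*sqrt(l)) (p(l) = (sqrt(l + l) - l)*l**2 = (sqrt(2*l) - l)*l**2 = (sqrt(2)*sqrt(l) - l)*l**2 = (-l + sqrt(2)*sqrt(l))*l**2 = l**2*(-l + sqrt(2)*sqrt(l)))
sqrt((-32*(-7582))/t + p(-594)) = sqrt(-32*(-7582)/(-9648) + (-1*(-594)**3 + sqrt(2)*(-594)**(5/2))) = sqrt(242624*(-1/9648) + (-1*(-209584584) + sqrt(2)*(1058508*I*sqrt(66)))) = sqrt(-15164/603 + (209584584 + 2117016*I*sqrt(33))) = sqrt(126379488988/603 + 2117016*I*sqrt(33))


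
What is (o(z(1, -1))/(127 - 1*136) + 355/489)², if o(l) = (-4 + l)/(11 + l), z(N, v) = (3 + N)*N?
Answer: 126025/239121 ≈ 0.52703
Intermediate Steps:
z(N, v) = N*(3 + N)
o(l) = (-4 + l)/(11 + l)
(o(z(1, -1))/(127 - 1*136) + 355/489)² = (((-4 + 1*(3 + 1))/(11 + 1*(3 + 1)))/(127 - 1*136) + 355/489)² = (((-4 + 1*4)/(11 + 1*4))/(127 - 136) + 355*(1/489))² = (((-4 + 4)/(11 + 4))/(-9) + 355/489)² = ((0/15)*(-⅑) + 355/489)² = (((1/15)*0)*(-⅑) + 355/489)² = (0*(-⅑) + 355/489)² = (0 + 355/489)² = (355/489)² = 126025/239121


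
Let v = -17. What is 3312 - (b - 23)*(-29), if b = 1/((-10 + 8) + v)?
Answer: 50226/19 ≈ 2643.5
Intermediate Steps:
b = -1/19 (b = 1/((-10 + 8) - 17) = 1/(-2 - 17) = 1/(-19) = -1/19 ≈ -0.052632)
3312 - (b - 23)*(-29) = 3312 - (-1/19 - 23)*(-29) = 3312 - (-438)*(-29)/19 = 3312 - 1*12702/19 = 3312 - 12702/19 = 50226/19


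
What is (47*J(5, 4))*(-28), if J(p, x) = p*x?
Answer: -26320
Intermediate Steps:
(47*J(5, 4))*(-28) = (47*(5*4))*(-28) = (47*20)*(-28) = 940*(-28) = -26320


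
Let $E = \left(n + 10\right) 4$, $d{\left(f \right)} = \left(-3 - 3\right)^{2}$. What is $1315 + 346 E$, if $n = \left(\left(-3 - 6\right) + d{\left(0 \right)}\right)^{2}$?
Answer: $1024091$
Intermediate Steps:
$d{\left(f \right)} = 36$ ($d{\left(f \right)} = \left(-6\right)^{2} = 36$)
$n = 729$ ($n = \left(\left(-3 - 6\right) + 36\right)^{2} = \left(-9 + 36\right)^{2} = 27^{2} = 729$)
$E = 2956$ ($E = \left(729 + 10\right) 4 = 739 \cdot 4 = 2956$)
$1315 + 346 E = 1315 + 346 \cdot 2956 = 1315 + 1022776 = 1024091$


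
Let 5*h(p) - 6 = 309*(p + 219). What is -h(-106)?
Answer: -34923/5 ≈ -6984.6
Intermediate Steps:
h(p) = 67677/5 + 309*p/5 (h(p) = 6/5 + (309*(p + 219))/5 = 6/5 + (309*(219 + p))/5 = 6/5 + (67671 + 309*p)/5 = 6/5 + (67671/5 + 309*p/5) = 67677/5 + 309*p/5)
-h(-106) = -(67677/5 + (309/5)*(-106)) = -(67677/5 - 32754/5) = -1*34923/5 = -34923/5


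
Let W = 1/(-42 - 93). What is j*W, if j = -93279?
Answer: 31093/45 ≈ 690.96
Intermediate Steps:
W = -1/135 (W = 1/(-135) = -1/135 ≈ -0.0074074)
j*W = -93279*(-1/135) = 31093/45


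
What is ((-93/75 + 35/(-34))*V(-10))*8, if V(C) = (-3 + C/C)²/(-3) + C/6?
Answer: 23148/425 ≈ 54.466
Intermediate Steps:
V(C) = -4/3 + C/6 (V(C) = (-3 + 1)²*(-⅓) + C*(⅙) = (-2)²*(-⅓) + C/6 = 4*(-⅓) + C/6 = -4/3 + C/6)
((-93/75 + 35/(-34))*V(-10))*8 = ((-93/75 + 35/(-34))*(-4/3 + (⅙)*(-10)))*8 = ((-93*1/75 + 35*(-1/34))*(-4/3 - 5/3))*8 = ((-31/25 - 35/34)*(-3))*8 = -1929/850*(-3)*8 = (5787/850)*8 = 23148/425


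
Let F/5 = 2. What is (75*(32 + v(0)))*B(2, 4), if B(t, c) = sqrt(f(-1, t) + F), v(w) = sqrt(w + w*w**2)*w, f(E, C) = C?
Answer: 4800*sqrt(3) ≈ 8313.8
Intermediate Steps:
F = 10 (F = 5*2 = 10)
v(w) = w*sqrt(w + w**3) (v(w) = sqrt(w + w**3)*w = w*sqrt(w + w**3))
B(t, c) = sqrt(10 + t) (B(t, c) = sqrt(t + 10) = sqrt(10 + t))
(75*(32 + v(0)))*B(2, 4) = (75*(32 + 0*sqrt(0 + 0**3)))*sqrt(10 + 2) = (75*(32 + 0*sqrt(0 + 0)))*sqrt(12) = (75*(32 + 0*sqrt(0)))*(2*sqrt(3)) = (75*(32 + 0*0))*(2*sqrt(3)) = (75*(32 + 0))*(2*sqrt(3)) = (75*32)*(2*sqrt(3)) = 2400*(2*sqrt(3)) = 4800*sqrt(3)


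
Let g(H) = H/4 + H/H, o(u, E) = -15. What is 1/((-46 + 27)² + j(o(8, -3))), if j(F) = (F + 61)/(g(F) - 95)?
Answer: 17/6129 ≈ 0.0027737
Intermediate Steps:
g(H) = 1 + H/4 (g(H) = H*(¼) + 1 = H/4 + 1 = 1 + H/4)
j(F) = (61 + F)/(-94 + F/4) (j(F) = (F + 61)/((1 + F/4) - 95) = (61 + F)/(-94 + F/4))
1/((-46 + 27)² + j(o(8, -3))) = 1/((-46 + 27)² + 4*(61 - 15)/(-376 - 15)) = 1/((-19)² + 4*46/(-391)) = 1/(361 + 4*(-1/391)*46) = 1/(361 - 8/17) = 1/(6129/17) = 17/6129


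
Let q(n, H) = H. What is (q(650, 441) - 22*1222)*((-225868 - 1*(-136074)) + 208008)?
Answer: -3125932802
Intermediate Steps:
(q(650, 441) - 22*1222)*((-225868 - 1*(-136074)) + 208008) = (441 - 22*1222)*((-225868 - 1*(-136074)) + 208008) = (441 - 26884)*((-225868 + 136074) + 208008) = -26443*(-89794 + 208008) = -26443*118214 = -3125932802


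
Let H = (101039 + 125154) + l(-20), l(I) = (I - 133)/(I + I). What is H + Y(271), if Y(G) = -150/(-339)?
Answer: 1022411649/4520 ≈ 2.2620e+5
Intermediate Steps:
l(I) = (-133 + I)/(2*I) (l(I) = (-133 + I)/((2*I)) = (-133 + I)*(1/(2*I)) = (-133 + I)/(2*I))
H = 9047873/40 (H = (101039 + 125154) + (1/2)*(-133 - 20)/(-20) = 226193 + (1/2)*(-1/20)*(-153) = 226193 + 153/40 = 9047873/40 ≈ 2.2620e+5)
Y(G) = 50/113 (Y(G) = -150*(-1/339) = 50/113)
H + Y(271) = 9047873/40 + 50/113 = 1022411649/4520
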